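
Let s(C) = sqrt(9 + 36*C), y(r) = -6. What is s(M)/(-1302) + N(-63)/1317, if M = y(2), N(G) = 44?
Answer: 44/1317 - I*sqrt(23)/434 ≈ 0.033409 - 0.01105*I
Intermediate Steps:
M = -6
s(M)/(-1302) + N(-63)/1317 = (3*sqrt(1 + 4*(-6)))/(-1302) + 44/1317 = (3*sqrt(1 - 24))*(-1/1302) + 44*(1/1317) = (3*sqrt(-23))*(-1/1302) + 44/1317 = (3*(I*sqrt(23)))*(-1/1302) + 44/1317 = (3*I*sqrt(23))*(-1/1302) + 44/1317 = -I*sqrt(23)/434 + 44/1317 = 44/1317 - I*sqrt(23)/434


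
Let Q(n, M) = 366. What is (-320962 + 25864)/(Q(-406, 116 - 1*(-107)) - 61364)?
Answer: 147549/30499 ≈ 4.8378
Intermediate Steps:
(-320962 + 25864)/(Q(-406, 116 - 1*(-107)) - 61364) = (-320962 + 25864)/(366 - 61364) = -295098/(-60998) = -295098*(-1/60998) = 147549/30499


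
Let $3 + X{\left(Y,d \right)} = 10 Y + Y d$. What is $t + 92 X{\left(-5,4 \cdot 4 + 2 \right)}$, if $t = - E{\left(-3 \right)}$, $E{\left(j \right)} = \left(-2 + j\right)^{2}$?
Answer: $-13181$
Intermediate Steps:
$t = -25$ ($t = - \left(-2 - 3\right)^{2} = - \left(-5\right)^{2} = \left(-1\right) 25 = -25$)
$X{\left(Y,d \right)} = -3 + 10 Y + Y d$ ($X{\left(Y,d \right)} = -3 + \left(10 Y + Y d\right) = -3 + 10 Y + Y d$)
$t + 92 X{\left(-5,4 \cdot 4 + 2 \right)} = -25 + 92 \left(-3 + 10 \left(-5\right) - 5 \left(4 \cdot 4 + 2\right)\right) = -25 + 92 \left(-3 - 50 - 5 \left(16 + 2\right)\right) = -25 + 92 \left(-3 - 50 - 90\right) = -25 + 92 \left(-143\right) = -25 - 13156 = -13181$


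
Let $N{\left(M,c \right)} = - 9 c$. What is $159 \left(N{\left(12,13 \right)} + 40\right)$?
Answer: $-12243$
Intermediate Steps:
$159 \left(N{\left(12,13 \right)} + 40\right) = 159 \left(\left(-9\right) 13 + 40\right) = 159 \left(-117 + 40\right) = 159 \left(-77\right) = -12243$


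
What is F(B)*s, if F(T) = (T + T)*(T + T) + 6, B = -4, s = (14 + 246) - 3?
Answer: 17990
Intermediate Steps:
s = 257 (s = 260 - 3 = 257)
F(T) = 6 + 4*T² (F(T) = (2*T)*(2*T) + 6 = 4*T² + 6 = 6 + 4*T²)
F(B)*s = (6 + 4*(-4)²)*257 = (6 + 4*16)*257 = (6 + 64)*257 = 70*257 = 17990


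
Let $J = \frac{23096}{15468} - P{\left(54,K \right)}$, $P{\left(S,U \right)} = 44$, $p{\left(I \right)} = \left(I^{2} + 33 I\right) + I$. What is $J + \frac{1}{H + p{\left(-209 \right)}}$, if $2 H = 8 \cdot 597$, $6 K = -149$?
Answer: $- \frac{6404500295}{150669921} \approx -42.507$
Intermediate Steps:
$K = - \frac{149}{6}$ ($K = \frac{1}{6} \left(-149\right) = - \frac{149}{6} \approx -24.833$)
$H = 2388$ ($H = \frac{8 \cdot 597}{2} = \frac{1}{2} \cdot 4776 = 2388$)
$p{\left(I \right)} = I^{2} + 34 I$
$J = - \frac{164374}{3867}$ ($J = \frac{23096}{15468} - 44 = 23096 \cdot \frac{1}{15468} - 44 = \frac{5774}{3867} - 44 = - \frac{164374}{3867} \approx -42.507$)
$J + \frac{1}{H + p{\left(-209 \right)}} = - \frac{164374}{3867} + \frac{1}{2388 - 209 \left(34 - 209\right)} = - \frac{164374}{3867} + \frac{1}{2388 - -36575} = - \frac{164374}{3867} + \frac{1}{2388 + 36575} = - \frac{164374}{3867} + \frac{1}{38963} = - \frac{6404500295}{150669921}$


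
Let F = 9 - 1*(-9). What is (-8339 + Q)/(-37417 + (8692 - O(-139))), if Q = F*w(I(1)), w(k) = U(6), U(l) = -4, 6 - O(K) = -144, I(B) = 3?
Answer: 8411/28875 ≈ 0.29129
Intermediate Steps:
F = 18 (F = 9 + 9 = 18)
O(K) = 150 (O(K) = 6 - 1*(-144) = 6 + 144 = 150)
w(k) = -4
Q = -72 (Q = 18*(-4) = -72)
(-8339 + Q)/(-37417 + (8692 - O(-139))) = (-8339 - 72)/(-37417 + (8692 - 1*150)) = -8411/(-37417 + (8692 - 150)) = -8411/(-37417 + 8542) = -8411/(-28875) = -8411*(-1/28875) = 8411/28875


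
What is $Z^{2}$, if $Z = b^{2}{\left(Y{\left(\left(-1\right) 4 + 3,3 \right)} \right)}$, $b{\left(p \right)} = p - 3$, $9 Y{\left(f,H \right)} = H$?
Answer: $\frac{4096}{81} \approx 50.568$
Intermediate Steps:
$Y{\left(f,H \right)} = \frac{H}{9}$
$b{\left(p \right)} = -3 + p$ ($b{\left(p \right)} = p - 3 = -3 + p$)
$Z = \frac{64}{9}$ ($Z = \left(-3 + \frac{1}{9} \cdot 3\right)^{2} = \left(-3 + \frac{1}{3}\right)^{2} = \left(- \frac{8}{3}\right)^{2} = \frac{64}{9} \approx 7.1111$)
$Z^{2} = \left(\frac{64}{9}\right)^{2} = \frac{4096}{81}$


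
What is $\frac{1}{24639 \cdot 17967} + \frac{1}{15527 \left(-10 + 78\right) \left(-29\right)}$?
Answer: $- \frac{412069669}{13554799843241772} \approx -3.04 \cdot 10^{-8}$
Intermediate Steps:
$\frac{1}{24639 \cdot 17967} + \frac{1}{15527 \left(-10 + 78\right) \left(-29\right)} = \frac{1}{24639} \cdot \frac{1}{17967} + \frac{1}{15527 \cdot 68 \left(-29\right)} = \frac{1}{442688913} + \frac{1}{15527 \left(-1972\right)} = \frac{1}{442688913} + \frac{1}{15527} \left(- \frac{1}{1972}\right) = \frac{1}{442688913} - \frac{1}{30619244} = - \frac{412069669}{13554799843241772}$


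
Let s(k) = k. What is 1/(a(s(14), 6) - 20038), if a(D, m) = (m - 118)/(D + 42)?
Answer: -1/20040 ≈ -4.9900e-5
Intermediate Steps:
a(D, m) = (-118 + m)/(42 + D)
1/(a(s(14), 6) - 20038) = 1/((-118 + 6)/(42 + 14) - 20038) = 1/(-112/56 - 20038) = 1/((1/56)*(-112) - 20038) = 1/(-2 - 20038) = 1/(-20040) = -1/20040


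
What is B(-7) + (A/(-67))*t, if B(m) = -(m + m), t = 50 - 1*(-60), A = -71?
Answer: 8748/67 ≈ 130.57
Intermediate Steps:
t = 110 (t = 50 + 60 = 110)
B(m) = -2*m
B(-7) + (A/(-67))*t = -2*(-7) - 71/(-67)*110 = 14 - 71*(-1/67)*110 = 14 + (71/67)*110 = 14 + 7810/67 = 8748/67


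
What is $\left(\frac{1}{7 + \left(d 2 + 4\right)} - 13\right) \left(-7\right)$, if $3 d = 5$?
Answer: $\frac{3892}{43} \approx 90.512$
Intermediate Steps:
$d = \frac{5}{3}$ ($d = \frac{1}{3} \cdot 5 = \frac{5}{3} \approx 1.6667$)
$\left(\frac{1}{7 + \left(d 2 + 4\right)} - 13\right) \left(-7\right) = \left(\frac{1}{7 + \left(\frac{5}{3} \cdot 2 + 4\right)} - 13\right) \left(-7\right) = \left(\frac{1}{7 + \left(\frac{10}{3} + 4\right)} - 13\right) \left(-7\right) = \left(\frac{1}{7 + \frac{22}{3}} - 13\right) \left(-7\right) = \left(\frac{1}{\frac{43}{3}} - 13\right) \left(-7\right) = \left(\frac{3}{43} - 13\right) \left(-7\right) = \left(- \frac{556}{43}\right) \left(-7\right) = \frac{3892}{43}$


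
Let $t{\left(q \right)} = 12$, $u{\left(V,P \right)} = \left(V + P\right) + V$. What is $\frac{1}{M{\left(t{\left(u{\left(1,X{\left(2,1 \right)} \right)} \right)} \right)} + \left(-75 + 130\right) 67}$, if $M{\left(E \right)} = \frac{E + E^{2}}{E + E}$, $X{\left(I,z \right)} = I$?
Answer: $\frac{2}{7383} \approx 0.00027089$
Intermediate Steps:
$u{\left(V,P \right)} = P + 2 V$ ($u{\left(V,P \right)} = \left(P + V\right) + V = P + 2 V$)
$M{\left(E \right)} = \frac{E + E^{2}}{2 E}$
$\frac{1}{M{\left(t{\left(u{\left(1,X{\left(2,1 \right)} \right)} \right)} \right)} + \left(-75 + 130\right) 67} = \frac{1}{\left(\frac{1}{2} + \frac{1}{2} \cdot 12\right) + \left(-75 + 130\right) 67} = \frac{1}{\left(\frac{1}{2} + 6\right) + 55 \cdot 67} = \frac{1}{\frac{13}{2} + 3685} = \frac{1}{\frac{7383}{2}} = \frac{2}{7383}$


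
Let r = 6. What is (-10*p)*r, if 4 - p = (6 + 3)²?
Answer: 4620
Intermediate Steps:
p = -77 (p = 4 - (6 + 3)² = 4 - 1*9² = 4 - 1*81 = 4 - 81 = -77)
(-10*p)*r = -10*(-77)*6 = 770*6 = 4620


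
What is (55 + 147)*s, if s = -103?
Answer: -20806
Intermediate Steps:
(55 + 147)*s = (55 + 147)*(-103) = 202*(-103) = -20806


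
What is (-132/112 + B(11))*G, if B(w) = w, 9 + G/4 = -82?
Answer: -3575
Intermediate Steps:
G = -364 (G = -36 + 4*(-82) = -36 - 328 = -364)
(-132/112 + B(11))*G = (-132/112 + 11)*(-364) = (-132*1/112 + 11)*(-364) = (-33/28 + 11)*(-364) = (275/28)*(-364) = -3575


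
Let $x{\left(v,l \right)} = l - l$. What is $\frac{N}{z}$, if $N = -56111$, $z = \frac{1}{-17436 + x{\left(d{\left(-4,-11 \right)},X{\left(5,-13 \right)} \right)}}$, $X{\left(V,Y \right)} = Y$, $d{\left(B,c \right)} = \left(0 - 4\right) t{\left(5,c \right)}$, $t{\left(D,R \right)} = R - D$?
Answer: $978351396$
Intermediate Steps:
$d{\left(B,c \right)} = 20 - 4 c$ ($d{\left(B,c \right)} = \left(0 - 4\right) \left(c - 5\right) = - 4 \left(c - 5\right) = - 4 \left(-5 + c\right) = 20 - 4 c$)
$x{\left(v,l \right)} = 0$
$z = - \frac{1}{17436}$ ($z = \frac{1}{-17436 + 0} = \frac{1}{-17436} = - \frac{1}{17436} \approx -5.7353 \cdot 10^{-5}$)
$\frac{N}{z} = - \frac{56111}{- \frac{1}{17436}} = \left(-56111\right) \left(-17436\right) = 978351396$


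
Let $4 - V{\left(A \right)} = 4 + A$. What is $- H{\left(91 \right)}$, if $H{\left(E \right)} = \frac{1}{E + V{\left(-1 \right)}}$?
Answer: $- \frac{1}{92} \approx -0.01087$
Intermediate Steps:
$V{\left(A \right)} = - A$ ($V{\left(A \right)} = 4 - \left(4 + A\right) = - A$)
$H{\left(E \right)} = \frac{1}{1 + E}$ ($H{\left(E \right)} = \frac{1}{E - -1} = \frac{1}{E + 1} = \frac{1}{1 + E}$)
$- H{\left(91 \right)} = - \frac{1}{1 + 91} = - \frac{1}{92}$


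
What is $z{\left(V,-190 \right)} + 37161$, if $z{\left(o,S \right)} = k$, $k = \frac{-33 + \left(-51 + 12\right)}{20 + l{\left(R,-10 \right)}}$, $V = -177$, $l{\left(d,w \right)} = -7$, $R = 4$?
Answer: $\frac{483021}{13} \approx 37155.0$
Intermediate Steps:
$k = - \frac{72}{13}$ ($k = \frac{-33 + \left(-51 + 12\right)}{20 - 7} = \frac{-33 - 39}{13} = \left(-72\right) \frac{1}{13} = - \frac{72}{13} \approx -5.5385$)
$z{\left(o,S \right)} = - \frac{72}{13}$
$z{\left(V,-190 \right)} + 37161 = - \frac{72}{13} + 37161 = \frac{483021}{13}$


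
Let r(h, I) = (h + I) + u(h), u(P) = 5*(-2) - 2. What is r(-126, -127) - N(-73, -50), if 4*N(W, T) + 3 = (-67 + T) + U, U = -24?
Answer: -229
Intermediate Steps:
u(P) = -12 (u(P) = -10 - 2 = -12)
N(W, T) = -47/2 + T/4 (N(W, T) = -3/4 + ((-67 + T) - 24)/4 = -3/4 + (-91 + T)/4 = -3/4 + (-91/4 + T/4) = -47/2 + T/4)
r(h, I) = -12 + I + h (r(h, I) = (h + I) - 12 = (I + h) - 12 = -12 + I + h)
r(-126, -127) - N(-73, -50) = (-12 - 127 - 126) - (-47/2 + (1/4)*(-50)) = -265 - (-47/2 - 25/2) = -265 - 1*(-36) = -265 + 36 = -229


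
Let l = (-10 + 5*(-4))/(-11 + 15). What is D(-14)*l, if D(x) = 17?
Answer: -255/2 ≈ -127.50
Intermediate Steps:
l = -15/2 (l = (-10 - 20)/4 = -30*¼ = -15/2 ≈ -7.5000)
D(-14)*l = 17*(-15/2) = -255/2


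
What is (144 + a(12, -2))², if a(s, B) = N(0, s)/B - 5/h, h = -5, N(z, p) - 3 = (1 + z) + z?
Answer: 20449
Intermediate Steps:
N(z, p) = 4 + 2*z (N(z, p) = 3 + ((1 + z) + z) = 3 + (1 + 2*z) = 4 + 2*z)
a(s, B) = 1 + 4/B (a(s, B) = (4 + 2*0)/B - 5/(-5) = (4 + 0)/B - 5*(-⅕) = 4/B + 1 = 1 + 4/B)
(144 + a(12, -2))² = (144 + (4 - 2)/(-2))² = (144 - ½*2)² = (144 - 1)² = 143² = 20449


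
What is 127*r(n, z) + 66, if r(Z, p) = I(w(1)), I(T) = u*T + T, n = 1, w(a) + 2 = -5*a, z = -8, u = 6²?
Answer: -32827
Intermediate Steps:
u = 36
w(a) = -2 - 5*a
I(T) = 37*T (I(T) = 36*T + T = 37*T)
r(Z, p) = -259 (r(Z, p) = 37*(-2 - 5*1) = 37*(-2 - 5) = 37*(-7) = -259)
127*r(n, z) + 66 = 127*(-259) + 66 = -32893 + 66 = -32827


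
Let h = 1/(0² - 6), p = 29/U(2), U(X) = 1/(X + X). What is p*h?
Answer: -58/3 ≈ -19.333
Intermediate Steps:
U(X) = 1/(2*X)
p = 116 (p = 29/(((½)/2)) = 29/(((½)*(½))) = 29/(¼) = 29*4 = 116)
h = -⅙ (h = 1/(0 - 6) = 1/(-6) = -⅙ ≈ -0.16667)
p*h = 116*(-⅙) = -58/3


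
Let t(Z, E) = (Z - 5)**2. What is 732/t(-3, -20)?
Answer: 183/16 ≈ 11.438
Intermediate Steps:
t(Z, E) = (-5 + Z)**2
732/t(-3, -20) = 732/((-5 - 3)**2) = 732/((-8)**2) = 732/64 = 732*(1/64) = 183/16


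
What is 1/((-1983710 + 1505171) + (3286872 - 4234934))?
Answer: -1/1426601 ≈ -7.0097e-7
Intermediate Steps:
1/((-1983710 + 1505171) + (3286872 - 4234934)) = 1/(-478539 - 948062) = 1/(-1426601) = -1/1426601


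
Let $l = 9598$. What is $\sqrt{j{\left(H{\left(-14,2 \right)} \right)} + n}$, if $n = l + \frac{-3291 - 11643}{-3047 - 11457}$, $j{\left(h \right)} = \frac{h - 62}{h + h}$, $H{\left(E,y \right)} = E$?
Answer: $\frac{\sqrt{2576378339}}{518} \approx 97.989$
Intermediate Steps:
$j{\left(h \right)} = \frac{-62 + h}{2 h}$
$n = \frac{69612163}{7252}$ ($n = 9598 + \frac{-3291 - 11643}{-3047 - 11457} = 9598 - \frac{14934}{-14504} = 9598 - - \frac{7467}{7252} = 9598 + \frac{7467}{7252} = \frac{69612163}{7252} \approx 9599.0$)
$\sqrt{j{\left(H{\left(-14,2 \right)} \right)} + n} = \sqrt{\frac{-62 - 14}{2 \left(-14\right)} + \frac{69612163}{7252}} = \sqrt{\frac{1}{2} \left(- \frac{1}{14}\right) \left(-76\right) + \frac{69612163}{7252}} = \sqrt{\frac{19}{7} + \frac{69612163}{7252}} = \sqrt{\frac{69631847}{7252}} = \frac{\sqrt{2576378339}}{518}$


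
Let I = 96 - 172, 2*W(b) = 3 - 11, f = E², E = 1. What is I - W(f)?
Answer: -72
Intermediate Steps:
f = 1 (f = 1² = 1)
W(b) = -4 (W(b) = (3 - 11)/2 = (½)*(-8) = -4)
I = -76
I - W(f) = -76 - 1*(-4) = -76 + 4 = -72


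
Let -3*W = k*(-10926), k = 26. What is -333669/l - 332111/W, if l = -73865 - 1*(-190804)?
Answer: -5417885629/851783676 ≈ -6.3606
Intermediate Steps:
l = 116939 (l = -73865 + 190804 = 116939)
W = 94692 (W = -26*(-10926)/3 = -1/3*(-284076) = 94692)
-333669/l - 332111/W = -333669/116939 - 332111/94692 = -333669*1/116939 - 332111*1/94692 = -333669/116939 - 25547/7284 = -5417885629/851783676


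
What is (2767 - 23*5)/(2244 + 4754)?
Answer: 1326/3499 ≈ 0.37897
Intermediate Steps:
(2767 - 23*5)/(2244 + 4754) = (2767 - 115)/6998 = 2652*(1/6998) = 1326/3499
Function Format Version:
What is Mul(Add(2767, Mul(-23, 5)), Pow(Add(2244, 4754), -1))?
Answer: Rational(1326, 3499) ≈ 0.37897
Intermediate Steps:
Mul(Add(2767, Mul(-23, 5)), Pow(Add(2244, 4754), -1)) = Mul(Add(2767, -115), Pow(6998, -1)) = Mul(2652, Rational(1, 6998)) = Rational(1326, 3499)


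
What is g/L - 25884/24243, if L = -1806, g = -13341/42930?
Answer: -222944887873/208844232660 ≈ -1.0675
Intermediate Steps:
g = -4447/14310 (g = -13341*1/42930 = -4447/14310 ≈ -0.31076)
g/L - 25884/24243 = -4447/14310/(-1806) - 25884/24243 = -4447/14310*(-1/1806) - 25884*1/24243 = 4447/25843860 - 8628/8081 = -222944887873/208844232660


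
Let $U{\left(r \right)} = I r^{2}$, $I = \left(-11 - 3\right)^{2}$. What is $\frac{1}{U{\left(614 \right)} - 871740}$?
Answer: $\frac{1}{73019476} \approx 1.3695 \cdot 10^{-8}$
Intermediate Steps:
$I = 196$ ($I = \left(-14\right)^{2} = 196$)
$U{\left(r \right)} = 196 r^{2}$
$\frac{1}{U{\left(614 \right)} - 871740} = \frac{1}{196 \cdot 614^{2} - 871740} = \frac{1}{196 \cdot 376996 - 871740} = \frac{1}{73891216 - 871740} = \frac{1}{73019476}$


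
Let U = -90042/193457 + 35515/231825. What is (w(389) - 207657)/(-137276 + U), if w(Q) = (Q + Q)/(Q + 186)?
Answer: 34834678441233/23028394674265 ≈ 1.5127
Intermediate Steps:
U = -5921083/18963285 (U = -90042*1/193457 + 35515*(1/231825) = -2094/4499 + 7103/46365 = -5921083/18963285 ≈ -0.31224)
w(Q) = 2*Q/(186 + Q) (w(Q) = (2*Q)/(186 + Q) = 2*Q/(186 + Q))
(w(389) - 207657)/(-137276 + U) = (2*389/(186 + 389) - 207657)/(-137276 - 5921083/18963285) = (2*389/575 - 207657)/(-2603209832743/18963285) = (2*389*(1/575) - 207657)*(-18963285/2603209832743) = (778/575 - 207657)*(-18963285/2603209832743) = -119401997/575*(-18963285/2603209832743) = 34834678441233/23028394674265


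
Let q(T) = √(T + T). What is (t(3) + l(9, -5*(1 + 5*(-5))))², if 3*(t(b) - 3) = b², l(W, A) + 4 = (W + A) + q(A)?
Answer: 17401 + 1048*√15 ≈ 21460.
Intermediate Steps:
q(T) = √2*√T (q(T) = √(2*T) = √2*√T)
l(W, A) = -4 + A + W + √2*√A (l(W, A) = -4 + ((W + A) + √2*√A) = -4 + ((A + W) + √2*√A) = -4 + (A + W + √2*√A) = -4 + A + W + √2*√A)
t(b) = 3 + b²/3
(t(3) + l(9, -5*(1 + 5*(-5))))² = ((3 + (⅓)*3²) + (-4 - 5*(1 + 5*(-5)) + 9 + √2*√(-5*(1 + 5*(-5)))))² = ((3 + (⅓)*9) + (-4 - 5*(1 - 25) + 9 + √2*√(-5*(1 - 25))))² = ((3 + 3) + (-4 - 5*(-24) + 9 + √2*√(-5*(-24))))² = (6 + (-4 + 120 + 9 + √2*√120))² = (6 + (-4 + 120 + 9 + √2*(2*√30)))² = (6 + (-4 + 120 + 9 + 4*√15))² = (6 + (125 + 4*√15))² = (131 + 4*√15)²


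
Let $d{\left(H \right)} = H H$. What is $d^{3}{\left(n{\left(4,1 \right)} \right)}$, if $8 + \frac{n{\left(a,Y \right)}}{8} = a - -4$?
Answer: $0$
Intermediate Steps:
$n{\left(a,Y \right)} = -32 + 8 a$ ($n{\left(a,Y \right)} = -64 + 8 \left(a - -4\right) = -64 + 8 \left(a + 4\right) = -64 + 8 \left(4 + a\right) = -64 + \left(32 + 8 a\right) = -32 + 8 a$)
$d{\left(H \right)} = H^{2}$
$d^{3}{\left(n{\left(4,1 \right)} \right)} = \left(\left(-32 + 8 \cdot 4\right)^{2}\right)^{3} = \left(\left(-32 + 32\right)^{2}\right)^{3} = \left(0^{2}\right)^{3} = 0^{3} = 0$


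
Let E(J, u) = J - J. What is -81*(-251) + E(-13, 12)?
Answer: 20331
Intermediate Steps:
E(J, u) = 0
-81*(-251) + E(-13, 12) = -81*(-251) + 0 = 20331 + 0 = 20331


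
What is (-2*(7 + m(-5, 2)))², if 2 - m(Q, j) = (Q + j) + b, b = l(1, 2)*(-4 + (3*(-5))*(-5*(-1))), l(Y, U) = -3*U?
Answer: 853776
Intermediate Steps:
b = 474 (b = (-3*2)*(-4 + (3*(-5))*(-5*(-1))) = -6*(-4 - 15*5) = -6*(-4 - 75) = -6*(-79) = 474)
m(Q, j) = -472 - Q - j (m(Q, j) = 2 - ((Q + j) + 474) = 2 - (474 + Q + j) = 2 + (-474 - Q - j) = -472 - Q - j)
(-2*(7 + m(-5, 2)))² = (-2*(7 + (-472 - 1*(-5) - 1*2)))² = (-2*(7 + (-472 + 5 - 2)))² = (-2*(7 - 469))² = (-2*(-462))² = 924² = 853776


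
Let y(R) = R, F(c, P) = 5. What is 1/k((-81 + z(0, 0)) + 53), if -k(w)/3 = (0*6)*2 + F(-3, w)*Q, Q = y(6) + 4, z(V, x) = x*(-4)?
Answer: -1/150 ≈ -0.0066667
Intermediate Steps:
z(V, x) = -4*x
Q = 10 (Q = 6 + 4 = 10)
k(w) = -150 (k(w) = -3*((0*6)*2 + 5*10) = -3*(0*2 + 50) = -3*(0 + 50) = -3*50 = -150)
1/k((-81 + z(0, 0)) + 53) = 1/(-150) = -1/150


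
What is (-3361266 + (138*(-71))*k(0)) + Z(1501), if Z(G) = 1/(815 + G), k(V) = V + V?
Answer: -7784692055/2316 ≈ -3.3613e+6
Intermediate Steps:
k(V) = 2*V
(-3361266 + (138*(-71))*k(0)) + Z(1501) = (-3361266 + (138*(-71))*(2*0)) + 1/(815 + 1501) = (-3361266 - 9798*0) + 1/2316 = (-3361266 + 0) + 1/2316 = -3361266 + 1/2316 = -7784692055/2316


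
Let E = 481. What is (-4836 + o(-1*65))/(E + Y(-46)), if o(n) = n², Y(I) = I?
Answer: -611/435 ≈ -1.4046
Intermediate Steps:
(-4836 + o(-1*65))/(E + Y(-46)) = (-4836 + (-1*65)²)/(481 - 46) = (-4836 + (-65)²)/435 = (-4836 + 4225)*(1/435) = -611*1/435 = -611/435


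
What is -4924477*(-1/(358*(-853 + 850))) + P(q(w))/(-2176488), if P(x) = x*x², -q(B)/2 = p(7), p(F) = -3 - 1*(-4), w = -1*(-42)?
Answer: -446586045341/97397838 ≈ -4585.2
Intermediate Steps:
w = 42
p(F) = 1 (p(F) = -3 + 4 = 1)
q(B) = -2 (q(B) = -2*1 = -2)
P(x) = x³
-4924477*(-1/(358*(-853 + 850))) + P(q(w))/(-2176488) = -4924477*(-1/(358*(-853 + 850))) + (-2)³/(-2176488) = -4924477/((-358*(-3))) - 8*(-1/2176488) = -4924477/1074 + 1/272061 = -446586045341/97397838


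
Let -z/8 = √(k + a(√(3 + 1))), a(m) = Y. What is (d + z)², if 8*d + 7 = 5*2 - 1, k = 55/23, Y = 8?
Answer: 244759/368 - 4*√5497/23 ≈ 652.21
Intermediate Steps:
a(m) = 8
k = 55/23 (k = 55*(1/23) = 55/23 ≈ 2.3913)
d = ¼ (d = -7/8 + (5*2 - 1)/8 = -7/8 + (10 - 1)/8 = -7/8 + (⅛)*9 = -7/8 + 9/8 = ¼ ≈ 0.25000)
z = -8*√5497/23 (z = -8*√(55/23 + 8) = -8*√5497/23 ≈ -25.788)
(d + z)² = (¼ - 8*√5497/23)²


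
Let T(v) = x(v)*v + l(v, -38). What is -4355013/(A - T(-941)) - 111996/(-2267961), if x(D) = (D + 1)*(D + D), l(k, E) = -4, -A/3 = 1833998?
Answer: 36955895827/790381450290 ≈ 0.046757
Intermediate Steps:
A = -5501994 (A = -3*1833998 = -5501994)
x(D) = 2*D*(1 + D) (x(D) = (1 + D)*(2*D) = 2*D*(1 + D))
T(v) = -4 + 2*v²*(1 + v) (T(v) = (2*v*(1 + v))*v - 4 = 2*v²*(1 + v) - 4 = -4 + 2*v²*(1 + v))
-4355013/(A - T(-941)) - 111996/(-2267961) = -4355013/(-5501994 - (-4 + 2*(-941)²*(1 - 941))) - 111996/(-2267961) = -4355013/(-5501994 - (-4 + 2*885481*(-940))) - 111996*(-1/2267961) = -4355013/(-5501994 - (-4 - 1664704280)) + 37332/755987 = -4355013/(-5501994 - 1*(-1664704284)) + 37332/755987 = -4355013/(-5501994 + 1664704284) + 37332/755987 = -4355013/1659202290 + 37332/755987 = -4355013*1/1659202290 + 37332/755987 = -1451671/553067430 + 37332/755987 = 36955895827/790381450290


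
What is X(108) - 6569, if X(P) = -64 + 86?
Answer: -6547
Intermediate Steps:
X(P) = 22
X(108) - 6569 = 22 - 6569 = -6547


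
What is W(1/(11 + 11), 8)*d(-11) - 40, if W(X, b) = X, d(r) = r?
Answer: -81/2 ≈ -40.500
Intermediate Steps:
W(1/(11 + 11), 8)*d(-11) - 40 = -11/(11 + 11) - 40 = -11/22 - 40 = (1/22)*(-11) - 40 = -½ - 40 = -81/2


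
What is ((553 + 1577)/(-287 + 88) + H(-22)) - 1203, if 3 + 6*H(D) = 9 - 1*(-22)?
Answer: -721795/597 ≈ -1209.0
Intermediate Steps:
H(D) = 14/3 (H(D) = -½ + (9 - 1*(-22))/6 = -½ + (9 + 22)/6 = -½ + (⅙)*31 = -½ + 31/6 = 14/3)
((553 + 1577)/(-287 + 88) + H(-22)) - 1203 = ((553 + 1577)/(-287 + 88) + 14/3) - 1203 = (2130/(-199) + 14/3) - 1203 = (2130*(-1/199) + 14/3) - 1203 = (-2130/199 + 14/3) - 1203 = -3604/597 - 1203 = -721795/597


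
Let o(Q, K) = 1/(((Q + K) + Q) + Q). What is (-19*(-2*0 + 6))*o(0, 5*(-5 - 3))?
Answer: 57/20 ≈ 2.8500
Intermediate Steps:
o(Q, K) = 1/(K + 3*Q) (o(Q, K) = 1/(((K + Q) + Q) + Q) = 1/((K + 2*Q) + Q) = 1/(K + 3*Q))
(-19*(-2*0 + 6))*o(0, 5*(-5 - 3)) = (-19*(-2*0 + 6))/(5*(-5 - 3) + 3*0) = (-19*(0 + 6))/(5*(-8) + 0) = (-19*6)/(-40 + 0) = -114/(-40) = -114*(-1/40) = 57/20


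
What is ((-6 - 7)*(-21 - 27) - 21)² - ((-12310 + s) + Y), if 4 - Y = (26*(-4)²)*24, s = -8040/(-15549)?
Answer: 2000111837/5183 ≈ 3.8590e+5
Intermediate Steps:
s = 2680/5183 (s = -8040*(-1/15549) = 2680/5183 ≈ 0.51707)
Y = -9980 (Y = 4 - 26*(-4)²*24 = 4 - 26*16*24 = 4 - 416*24 = 4 - 1*9984 = 4 - 9984 = -9980)
((-6 - 7)*(-21 - 27) - 21)² - ((-12310 + s) + Y) = ((-6 - 7)*(-21 - 27) - 21)² - ((-12310 + 2680/5183) - 9980) = (-13*(-48) - 21)² - (-63800050/5183 - 9980) = (624 - 21)² - 1*(-115526390/5183) = 603² + 115526390/5183 = 363609 + 115526390/5183 = 2000111837/5183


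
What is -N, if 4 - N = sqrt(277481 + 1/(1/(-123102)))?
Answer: -4 + sqrt(154379) ≈ 388.91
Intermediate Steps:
N = 4 - sqrt(154379) (N = 4 - sqrt(277481 + 1/(1/(-123102))) = 4 - sqrt(277481 + 1/(-1/123102)) = 4 - sqrt(277481 - 123102) = 4 - sqrt(154379) ≈ -388.91)
-N = -(4 - sqrt(154379)) = -4 + sqrt(154379)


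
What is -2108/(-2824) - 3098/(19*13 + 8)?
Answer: -2052803/180030 ≈ -11.403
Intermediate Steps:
-2108/(-2824) - 3098/(19*13 + 8) = -2108*(-1/2824) - 3098/(247 + 8) = 527/706 - 3098/255 = -2052803/180030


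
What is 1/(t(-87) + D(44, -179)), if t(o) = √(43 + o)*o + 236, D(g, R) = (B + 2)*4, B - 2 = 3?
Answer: 2/3051 + 29*I*√11/67122 ≈ 0.00065552 + 0.0014329*I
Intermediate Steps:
B = 5 (B = 2 + 3 = 5)
D(g, R) = 28 (D(g, R) = (5 + 2)*4 = 7*4 = 28)
t(o) = 236 + o*√(43 + o) (t(o) = o*√(43 + o) + 236 = 236 + o*√(43 + o))
1/(t(-87) + D(44, -179)) = 1/((236 - 87*√(43 - 87)) + 28) = 1/((236 - 174*I*√11) + 28) = 1/(264 - 174*I*√11)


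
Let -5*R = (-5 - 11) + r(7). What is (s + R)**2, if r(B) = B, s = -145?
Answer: 512656/25 ≈ 20506.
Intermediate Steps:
R = 9/5 (R = -((-5 - 11) + 7)/5 = -(-16 + 7)/5 = -1/5*(-9) = 9/5 ≈ 1.8000)
(s + R)**2 = (-145 + 9/5)**2 = (-716/5)**2 = 512656/25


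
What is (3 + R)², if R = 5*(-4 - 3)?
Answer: 1024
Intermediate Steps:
R = -35 (R = 5*(-7) = -35)
(3 + R)² = (3 - 35)² = (-32)² = 1024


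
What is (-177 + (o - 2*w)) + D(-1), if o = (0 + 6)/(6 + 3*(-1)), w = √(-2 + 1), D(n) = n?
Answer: -176 - 2*I ≈ -176.0 - 2.0*I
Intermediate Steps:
w = I (w = √(-1) = I ≈ 1.0*I)
o = 2 (o = 6/(6 - 3) = 6/3 = 6*(⅓) = 2)
(-177 + (o - 2*w)) + D(-1) = (-177 + (2 - 2*I)) - 1 = (-175 - 2*I) - 1 = -176 - 2*I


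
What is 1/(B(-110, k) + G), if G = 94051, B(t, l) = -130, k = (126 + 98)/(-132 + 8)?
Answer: 1/93921 ≈ 1.0647e-5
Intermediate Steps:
k = -56/31 (k = 224/(-124) = 224*(-1/124) = -56/31 ≈ -1.8065)
1/(B(-110, k) + G) = 1/(-130 + 94051) = 1/93921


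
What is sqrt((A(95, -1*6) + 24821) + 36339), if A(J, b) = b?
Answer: sqrt(61154) ≈ 247.29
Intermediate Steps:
sqrt((A(95, -1*6) + 24821) + 36339) = sqrt((-1*6 + 24821) + 36339) = sqrt((-6 + 24821) + 36339) = sqrt(24815 + 36339) = sqrt(61154)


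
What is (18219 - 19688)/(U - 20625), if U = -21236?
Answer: 1469/41861 ≈ 0.035092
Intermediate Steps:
(18219 - 19688)/(U - 20625) = (18219 - 19688)/(-21236 - 20625) = -1469/(-41861) = -1469*(-1/41861) = 1469/41861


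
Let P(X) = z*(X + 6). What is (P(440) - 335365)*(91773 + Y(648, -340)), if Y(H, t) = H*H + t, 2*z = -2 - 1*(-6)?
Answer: -171028420401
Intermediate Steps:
z = 2 (z = (-2 - 1*(-6))/2 = (-2 + 6)/2 = (½)*4 = 2)
P(X) = 12 + 2*X (P(X) = 2*(X + 6) = 2*(6 + X) = 12 + 2*X)
Y(H, t) = t + H² (Y(H, t) = H² + t = t + H²)
(P(440) - 335365)*(91773 + Y(648, -340)) = ((12 + 2*440) - 335365)*(91773 + (-340 + 648²)) = ((12 + 880) - 335365)*(91773 + (-340 + 419904)) = (892 - 335365)*(91773 + 419564) = -334473*511337 = -171028420401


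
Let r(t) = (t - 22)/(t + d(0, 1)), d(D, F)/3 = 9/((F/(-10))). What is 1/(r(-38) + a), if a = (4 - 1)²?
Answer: 77/708 ≈ 0.10876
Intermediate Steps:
d(D, F) = -270/F (d(D, F) = 3*(9/((F/(-10)))) = 3*(9/((F*(-⅒)))) = 3*(9/((-F/10))) = 3*(9*(-10/F)) = 3*(-90/F) = -270/F)
a = 9 (a = 3² = 9)
r(t) = (-22 + t)/(-270 + t) (r(t) = (t - 22)/(t - 270/1) = (-22 + t)/(t - 270*1) = (-22 + t)/(t - 270) = (-22 + t)/(-270 + t))
1/(r(-38) + a) = 1/((-22 - 38)/(-270 - 38) + 9) = 1/(-60/(-308) + 9) = 1/(-1/308*(-60) + 9) = 1/(15/77 + 9) = 1/(708/77) = 77/708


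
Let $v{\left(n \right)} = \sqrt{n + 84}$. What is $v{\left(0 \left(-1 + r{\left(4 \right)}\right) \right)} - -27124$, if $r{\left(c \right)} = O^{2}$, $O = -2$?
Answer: $27124 + 2 \sqrt{21} \approx 27133.0$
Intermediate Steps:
$r{\left(c \right)} = 4$ ($r{\left(c \right)} = \left(-2\right)^{2} = 4$)
$v{\left(n \right)} = \sqrt{84 + n}$
$v{\left(0 \left(-1 + r{\left(4 \right)}\right) \right)} - -27124 = \sqrt{84 + 0 \left(-1 + 4\right)} - -27124 = \sqrt{84 + 0 \cdot 3} + 27124 = \sqrt{84 + 0} + 27124 = \sqrt{84} + 27124 = 2 \sqrt{21} + 27124 = 27124 + 2 \sqrt{21}$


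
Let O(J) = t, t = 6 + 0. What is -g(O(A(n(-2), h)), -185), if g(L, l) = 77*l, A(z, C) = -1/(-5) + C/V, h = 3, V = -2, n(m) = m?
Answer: 14245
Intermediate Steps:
t = 6
A(z, C) = ⅕ - C/2 (A(z, C) = -1/(-5) + C/(-2) = -1*(-⅕) + C*(-½) = ⅕ - C/2)
O(J) = 6
-g(O(A(n(-2), h)), -185) = -77*(-185) = -1*(-14245) = 14245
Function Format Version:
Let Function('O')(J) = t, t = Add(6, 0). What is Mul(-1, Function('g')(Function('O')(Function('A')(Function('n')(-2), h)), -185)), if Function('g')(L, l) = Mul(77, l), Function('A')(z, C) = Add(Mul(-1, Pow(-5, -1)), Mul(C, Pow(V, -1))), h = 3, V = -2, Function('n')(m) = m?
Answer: 14245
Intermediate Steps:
t = 6
Function('A')(z, C) = Add(Rational(1, 5), Mul(Rational(-1, 2), C)) (Function('A')(z, C) = Add(Mul(-1, Pow(-5, -1)), Mul(C, Pow(-2, -1))) = Add(Mul(-1, Rational(-1, 5)), Mul(C, Rational(-1, 2))) = Add(Rational(1, 5), Mul(Rational(-1, 2), C)))
Function('O')(J) = 6
Mul(-1, Function('g')(Function('O')(Function('A')(Function('n')(-2), h)), -185)) = Mul(-1, Mul(77, -185)) = Mul(-1, -14245) = 14245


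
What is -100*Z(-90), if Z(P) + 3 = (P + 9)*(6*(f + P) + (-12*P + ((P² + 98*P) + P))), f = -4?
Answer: -2381100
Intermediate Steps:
Z(P) = -3 + (9 + P)*(-24 + P² + 93*P) (Z(P) = -3 + (P + 9)*(6*(-4 + P) + (-12*P + ((P² + 98*P) + P))) = -3 + (9 + P)*((-24 + 6*P) + (-12*P + (P² + 99*P))) = -3 + (9 + P)*((-24 + 6*P) + (P² + 87*P)) = -3 + (9 + P)*(-24 + P² + 93*P))
-100*Z(-90) = -100*(-219 + (-90)³ + 102*(-90)² + 813*(-90)) = -100*(-219 - 729000 + 102*8100 - 73170) = -100*(-219 - 729000 + 826200 - 73170) = -100*23811 = -2381100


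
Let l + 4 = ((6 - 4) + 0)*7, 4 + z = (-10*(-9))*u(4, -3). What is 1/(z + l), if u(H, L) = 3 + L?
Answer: 1/6 ≈ 0.16667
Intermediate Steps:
z = -4 (z = -4 + (-10*(-9))*(3 - 3) = -4 + 90*0 = -4 + 0 = -4)
l = 10 (l = -4 + ((6 - 4) + 0)*7 = -4 + (2 + 0)*7 = -4 + 2*7 = -4 + 14 = 10)
1/(z + l) = 1/(-4 + 10) = 1/6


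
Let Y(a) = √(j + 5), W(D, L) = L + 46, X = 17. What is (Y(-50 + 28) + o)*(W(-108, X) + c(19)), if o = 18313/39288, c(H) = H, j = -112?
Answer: 750833/19644 + 82*I*√107 ≈ 38.222 + 848.21*I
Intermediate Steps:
W(D, L) = 46 + L
Y(a) = I*√107 (Y(a) = √(-112 + 5) = √(-107) = I*√107)
o = 18313/39288 (o = 18313*(1/39288) = 18313/39288 ≈ 0.46612)
(Y(-50 + 28) + o)*(W(-108, X) + c(19)) = (I*√107 + 18313/39288)*((46 + 17) + 19) = (18313/39288 + I*√107)*(63 + 19) = (18313/39288 + I*√107)*82 = 750833/19644 + 82*I*√107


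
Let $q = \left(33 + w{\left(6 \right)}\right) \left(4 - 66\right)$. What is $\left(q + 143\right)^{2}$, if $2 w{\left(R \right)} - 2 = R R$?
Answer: $9492561$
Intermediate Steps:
$w{\left(R \right)} = 1 + \frac{R^{2}}{2}$ ($w{\left(R \right)} = 1 + \frac{R R}{2} = 1 + \frac{R^{2}}{2}$)
$q = -3224$ ($q = \left(33 + \left(1 + \frac{6^{2}}{2}\right)\right) \left(4 - 66\right) = \left(33 + \left(1 + \frac{1}{2} \cdot 36\right)\right) \left(-62\right) = \left(33 + \left(1 + 18\right)\right) \left(-62\right) = \left(33 + 19\right) \left(-62\right) = 52 \left(-62\right) = -3224$)
$\left(q + 143\right)^{2} = \left(-3224 + 143\right)^{2} = \left(-3081\right)^{2} = 9492561$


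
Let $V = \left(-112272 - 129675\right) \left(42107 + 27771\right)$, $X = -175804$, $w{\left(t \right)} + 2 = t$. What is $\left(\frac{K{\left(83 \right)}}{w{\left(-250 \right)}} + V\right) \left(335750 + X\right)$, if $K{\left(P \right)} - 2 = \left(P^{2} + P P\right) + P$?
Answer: $- \frac{113575166781122345}{42} \approx -2.7042 \cdot 10^{15}$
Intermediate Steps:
$K{\left(P \right)} = 2 + P + 2 P^{2}$ ($K{\left(P \right)} = 2 + \left(\left(P^{2} + P P\right) + P\right) = 2 + \left(\left(P^{2} + P^{2}\right) + P\right) = 2 + \left(2 P^{2} + P\right) = 2 + \left(P + 2 P^{2}\right) = 2 + P + 2 P^{2}$)
$w{\left(t \right)} = -2 + t$
$V = -16906772466$ ($V = \left(-241947\right) 69878 = -16906772466$)
$\left(\frac{K{\left(83 \right)}}{w{\left(-250 \right)}} + V\right) \left(335750 + X\right) = \left(\frac{2 + 83 + 2 \cdot 83^{2}}{-2 - 250} - 16906772466\right) \left(335750 - 175804\right) = \left(\frac{2 + 83 + 2 \cdot 6889}{-252} - 16906772466\right) 159946 = \left(\left(2 + 83 + 13778\right) \left(- \frac{1}{252}\right) - 16906772466\right) 159946 = \left(13863 \left(- \frac{1}{252}\right) - 16906772466\right) 159946 = \left(- \frac{4621}{84} - 16906772466\right) 159946 = \left(- \frac{1420168891765}{84}\right) 159946 = - \frac{113575166781122345}{42}$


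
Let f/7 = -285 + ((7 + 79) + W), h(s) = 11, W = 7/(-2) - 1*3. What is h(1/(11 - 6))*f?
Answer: -31647/2 ≈ -15824.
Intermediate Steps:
W = -13/2 (W = 7*(-1/2) - 3 = -7/2 - 3 = -13/2 ≈ -6.5000)
f = -2877/2 (f = 7*(-285 + ((7 + 79) - 13/2)) = 7*(-285 + (86 - 13/2)) = 7*(-285 + 159/2) = 7*(-411/2) = -2877/2 ≈ -1438.5)
h(1/(11 - 6))*f = 11*(-2877/2) = -31647/2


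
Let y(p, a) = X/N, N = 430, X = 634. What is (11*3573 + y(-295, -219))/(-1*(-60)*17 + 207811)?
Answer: 8450462/44898665 ≈ 0.18821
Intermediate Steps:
y(p, a) = 317/215 (y(p, a) = 634/430 = 634*(1/430) = 317/215)
(11*3573 + y(-295, -219))/(-1*(-60)*17 + 207811) = (11*3573 + 317/215)/(-1*(-60)*17 + 207811) = (39303 + 317/215)/(60*17 + 207811) = 8450462/(215*(1020 + 207811)) = (8450462/215)/208831 = (8450462/215)*(1/208831) = 8450462/44898665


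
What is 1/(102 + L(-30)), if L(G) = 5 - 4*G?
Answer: 1/227 ≈ 0.0044053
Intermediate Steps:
1/(102 + L(-30)) = 1/(102 + (5 - 4*(-30))) = 1/(102 + (5 + 120)) = 1/(102 + 125) = 1/227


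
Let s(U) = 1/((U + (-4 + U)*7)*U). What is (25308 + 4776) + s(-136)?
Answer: 4566029185/151776 ≈ 30084.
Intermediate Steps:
s(U) = 1/(U*(-28 + 8*U)) (s(U) = 1/((U + (-28 + 7*U))*U) = 1/((-28 + 8*U)*U) = 1/(U*(-28 + 8*U)))
(25308 + 4776) + s(-136) = (25308 + 4776) + (¼)/(-136*(-7 + 2*(-136))) = 30084 + (¼)*(-1/136)/(-7 - 272) = 30084 + (¼)*(-1/136)/(-279) = 30084 + (¼)*(-1/136)*(-1/279) = 30084 + 1/151776 = 4566029185/151776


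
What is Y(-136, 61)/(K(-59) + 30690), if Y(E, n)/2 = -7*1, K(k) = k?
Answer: -14/30631 ≈ -0.00045705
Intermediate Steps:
Y(E, n) = -14 (Y(E, n) = 2*(-7*1) = 2*(-7) = -14)
Y(-136, 61)/(K(-59) + 30690) = -14/(-59 + 30690) = -14/30631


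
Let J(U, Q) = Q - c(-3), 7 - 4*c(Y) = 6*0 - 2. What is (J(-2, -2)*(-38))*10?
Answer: 1615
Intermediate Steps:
c(Y) = 9/4 (c(Y) = 7/4 - (6*0 - 2)/4 = 7/4 - (0 - 2)/4 = 7/4 - ¼*(-2) = 7/4 + ½ = 9/4)
J(U, Q) = -9/4 + Q (J(U, Q) = Q - 1*9/4 = Q - 9/4 = -9/4 + Q)
(J(-2, -2)*(-38))*10 = ((-9/4 - 2)*(-38))*10 = -17/4*(-38)*10 = (323/2)*10 = 1615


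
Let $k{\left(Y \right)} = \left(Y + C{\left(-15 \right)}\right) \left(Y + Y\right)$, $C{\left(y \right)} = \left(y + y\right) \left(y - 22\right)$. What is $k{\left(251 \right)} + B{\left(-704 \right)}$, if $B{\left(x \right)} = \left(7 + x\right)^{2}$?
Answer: $1169031$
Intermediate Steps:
$C{\left(y \right)} = 2 y \left(-22 + y\right)$
$k{\left(Y \right)} = 2 Y \left(1110 + Y\right)$ ($k{\left(Y \right)} = \left(Y + 2 \left(-15\right) \left(-22 - 15\right)\right) \left(Y + Y\right) = \left(Y + 2 \left(-15\right) \left(-37\right)\right) 2 Y = \left(Y + 1110\right) 2 Y = \left(1110 + Y\right) 2 Y = 2 Y \left(1110 + Y\right)$)
$k{\left(251 \right)} + B{\left(-704 \right)} = 2 \cdot 251 \left(1110 + 251\right) + \left(7 - 704\right)^{2} = 2 \cdot 251 \cdot 1361 + \left(-697\right)^{2} = 683222 + 485809 = 1169031$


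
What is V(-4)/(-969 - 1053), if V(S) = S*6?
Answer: 4/337 ≈ 0.011869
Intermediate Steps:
V(S) = 6*S
V(-4)/(-969 - 1053) = (6*(-4))/(-969 - 1053) = -24/(-2022) = -24*(-1/2022) = 4/337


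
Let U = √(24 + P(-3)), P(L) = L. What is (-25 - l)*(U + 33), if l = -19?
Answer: -198 - 6*√21 ≈ -225.50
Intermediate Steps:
U = √21 (U = √(24 - 3) = √21 ≈ 4.5826)
(-25 - l)*(U + 33) = (-25 - 1*(-19))*(√21 + 33) = (-25 + 19)*(33 + √21) = -6*(33 + √21) = -198 - 6*√21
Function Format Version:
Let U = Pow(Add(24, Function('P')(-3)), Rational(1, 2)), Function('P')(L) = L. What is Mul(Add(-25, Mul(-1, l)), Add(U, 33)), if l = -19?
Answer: Add(-198, Mul(-6, Pow(21, Rational(1, 2)))) ≈ -225.50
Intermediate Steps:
U = Pow(21, Rational(1, 2)) (U = Pow(Add(24, -3), Rational(1, 2)) = Pow(21, Rational(1, 2)) ≈ 4.5826)
Mul(Add(-25, Mul(-1, l)), Add(U, 33)) = Mul(Add(-25, Mul(-1, -19)), Add(Pow(21, Rational(1, 2)), 33)) = Mul(Add(-25, 19), Add(33, Pow(21, Rational(1, 2)))) = Mul(-6, Add(33, Pow(21, Rational(1, 2)))) = Add(-198, Mul(-6, Pow(21, Rational(1, 2))))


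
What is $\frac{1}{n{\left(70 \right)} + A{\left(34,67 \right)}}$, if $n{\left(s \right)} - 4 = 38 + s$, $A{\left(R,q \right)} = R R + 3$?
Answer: $\frac{1}{1271} \approx 0.00078678$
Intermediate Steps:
$A{\left(R,q \right)} = 3 + R^{2}$ ($A{\left(R,q \right)} = R^{2} + 3 = 3 + R^{2}$)
$n{\left(s \right)} = 42 + s$ ($n{\left(s \right)} = 4 + \left(38 + s\right) = 42 + s$)
$\frac{1}{n{\left(70 \right)} + A{\left(34,67 \right)}} = \frac{1}{\left(42 + 70\right) + \left(3 + 34^{2}\right)} = \frac{1}{112 + \left(3 + 1156\right)} = \frac{1}{112 + 1159} = \frac{1}{1271}$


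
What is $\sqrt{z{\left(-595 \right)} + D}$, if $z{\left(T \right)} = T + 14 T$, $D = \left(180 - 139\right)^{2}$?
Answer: $2 i \sqrt{1811} \approx 85.112 i$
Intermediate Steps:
$D = 1681$ ($D = 41^{2} = 1681$)
$z{\left(T \right)} = 15 T$
$\sqrt{z{\left(-595 \right)} + D} = \sqrt{15 \left(-595\right) + 1681} = \sqrt{-8925 + 1681} = \sqrt{-7244} = 2 i \sqrt{1811}$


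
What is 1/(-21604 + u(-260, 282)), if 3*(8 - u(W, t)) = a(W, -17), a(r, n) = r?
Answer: -3/64528 ≈ -4.6491e-5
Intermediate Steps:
u(W, t) = 8 - W/3
1/(-21604 + u(-260, 282)) = 1/(-21604 + (8 - 1/3*(-260))) = 1/(-21604 + (8 + 260/3)) = 1/(-21604 + 284/3) = 1/(-64528/3) = -3/64528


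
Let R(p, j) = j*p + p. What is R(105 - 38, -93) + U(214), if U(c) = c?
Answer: -5950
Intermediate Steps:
R(p, j) = p + j*p
R(105 - 38, -93) + U(214) = (105 - 38)*(1 - 93) + 214 = 67*(-92) + 214 = -6164 + 214 = -5950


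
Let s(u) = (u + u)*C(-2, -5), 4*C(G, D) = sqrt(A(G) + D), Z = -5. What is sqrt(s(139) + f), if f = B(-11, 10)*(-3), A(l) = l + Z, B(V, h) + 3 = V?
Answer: sqrt(42 + 139*I*sqrt(3)) ≈ 11.966 + 10.06*I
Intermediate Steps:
B(V, h) = -3 + V
A(l) = -5 + l (A(l) = l - 5 = -5 + l)
C(G, D) = sqrt(-5 + D + G)/4 (C(G, D) = sqrt((-5 + G) + D)/4 = sqrt(-5 + D + G)/4)
s(u) = I*u*sqrt(3) (s(u) = (u + u)*(sqrt(-5 - 5 - 2)/4) = (2*u)*(sqrt(-12)/4) = (2*u)*((2*I*sqrt(3))/4) = (2*u)*(I*sqrt(3)/2) = I*u*sqrt(3))
f = 42 (f = (-3 - 11)*(-3) = -14*(-3) = 42)
sqrt(s(139) + f) = sqrt(I*139*sqrt(3) + 42) = sqrt(139*I*sqrt(3) + 42) = sqrt(42 + 139*I*sqrt(3))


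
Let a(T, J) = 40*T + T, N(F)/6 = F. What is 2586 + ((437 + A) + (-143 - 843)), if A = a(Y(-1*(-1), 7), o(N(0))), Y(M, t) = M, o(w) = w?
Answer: 2078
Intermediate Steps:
N(F) = 6*F
a(T, J) = 41*T
A = 41 (A = 41*(-1*(-1)) = 41*1 = 41)
2586 + ((437 + A) + (-143 - 843)) = 2586 + ((437 + 41) + (-143 - 843)) = 2586 + (478 - 986) = 2586 - 508 = 2078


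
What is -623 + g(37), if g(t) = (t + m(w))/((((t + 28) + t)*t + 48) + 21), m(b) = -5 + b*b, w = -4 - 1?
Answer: -798044/1281 ≈ -622.99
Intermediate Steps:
w = -5
m(b) = -5 + b**2
g(t) = (20 + t)/(69 + t*(28 + 2*t)) (g(t) = (t + (-5 + (-5)**2))/((((t + 28) + t)*t + 48) + 21) = (t + (-5 + 25))/((((28 + t) + t)*t + 48) + 21) = (t + 20)/(((28 + 2*t)*t + 48) + 21) = (20 + t)/((t*(28 + 2*t) + 48) + 21) = (20 + t)/((48 + t*(28 + 2*t)) + 21) = (20 + t)/(69 + t*(28 + 2*t)))
-623 + g(37) = -623 + (20 + 37)/(69 + 2*37**2 + 28*37) = -623 + 57/(69 + 2*1369 + 1036) = -623 + 57/(69 + 2738 + 1036) = -623 + 57/3843 = -623 + (1/3843)*57 = -623 + 19/1281 = -798044/1281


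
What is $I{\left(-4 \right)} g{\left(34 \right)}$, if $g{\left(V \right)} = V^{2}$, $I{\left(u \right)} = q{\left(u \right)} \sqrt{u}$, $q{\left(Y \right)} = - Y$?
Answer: $9248 i \approx 9248.0 i$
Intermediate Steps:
$I{\left(u \right)} = - u^{\frac{3}{2}}$ ($I{\left(u \right)} = - u \sqrt{u} = - u^{\frac{3}{2}}$)
$I{\left(-4 \right)} g{\left(34 \right)} = - \left(-4\right)^{\frac{3}{2}} \cdot 34^{2} = - \left(-8\right) i 1156 = 8 i 1156 = 9248 i$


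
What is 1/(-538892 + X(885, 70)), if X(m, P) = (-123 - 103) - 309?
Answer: -1/539427 ≈ -1.8538e-6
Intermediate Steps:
X(m, P) = -535 (X(m, P) = -226 - 309 = -535)
1/(-538892 + X(885, 70)) = 1/(-538892 - 535) = 1/(-539427) = -1/539427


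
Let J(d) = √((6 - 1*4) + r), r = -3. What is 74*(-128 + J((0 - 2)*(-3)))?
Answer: -9472 + 74*I ≈ -9472.0 + 74.0*I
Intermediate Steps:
J(d) = I (J(d) = √((6 - 1*4) - 3) = √((6 - 4) - 3) = √(2 - 3) = √(-1) = I)
74*(-128 + J((0 - 2)*(-3))) = 74*(-128 + I) = -9472 + 74*I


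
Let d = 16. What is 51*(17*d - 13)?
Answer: 13209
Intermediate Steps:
51*(17*d - 13) = 51*(17*16 - 13) = 51*(272 - 13) = 51*259 = 13209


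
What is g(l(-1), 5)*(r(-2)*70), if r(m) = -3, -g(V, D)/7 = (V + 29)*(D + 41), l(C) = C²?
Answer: 2028600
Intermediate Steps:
g(V, D) = -7*(29 + V)*(41 + D) (g(V, D) = -7*(V + 29)*(D + 41) = -7*(29 + V)*(41 + D))
g(l(-1), 5)*(r(-2)*70) = (-8323 - 287*(-1)² - 203*5 - 7*5*(-1)²)*(-3*70) = (-8323 - 287*1 - 1015 - 7*5*1)*(-210) = (-8323 - 287 - 1015 - 35)*(-210) = -9660*(-210) = 2028600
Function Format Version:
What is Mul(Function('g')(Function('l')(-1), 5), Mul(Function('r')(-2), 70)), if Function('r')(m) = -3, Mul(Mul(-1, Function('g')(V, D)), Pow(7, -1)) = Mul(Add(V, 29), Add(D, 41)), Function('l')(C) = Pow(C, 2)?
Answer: 2028600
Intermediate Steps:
Function('g')(V, D) = Mul(-7, Add(29, V), Add(41, D)) (Function('g')(V, D) = Mul(-7, Mul(Add(V, 29), Add(D, 41))) = Mul(-7, Mul(Add(29, V), Add(41, D))) = Mul(-7, Add(29, V), Add(41, D)))
Mul(Function('g')(Function('l')(-1), 5), Mul(Function('r')(-2), 70)) = Mul(Add(-8323, Mul(-287, Pow(-1, 2)), Mul(-203, 5), Mul(-7, 5, Pow(-1, 2))), Mul(-3, 70)) = Mul(Add(-8323, Mul(-287, 1), -1015, Mul(-7, 5, 1)), -210) = Mul(Add(-8323, -287, -1015, -35), -210) = Mul(-9660, -210) = 2028600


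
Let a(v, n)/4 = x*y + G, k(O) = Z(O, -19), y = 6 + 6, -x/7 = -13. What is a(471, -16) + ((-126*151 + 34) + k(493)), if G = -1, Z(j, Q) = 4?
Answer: -14624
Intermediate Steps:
x = 91 (x = -7*(-13) = 91)
y = 12
k(O) = 4
a(v, n) = 4364 (a(v, n) = 4*(91*12 - 1) = 4*(1092 - 1) = 4*1091 = 4364)
a(471, -16) + ((-126*151 + 34) + k(493)) = 4364 + ((-126*151 + 34) + 4) = 4364 + ((-19026 + 34) + 4) = 4364 + (-18992 + 4) = 4364 - 18988 = -14624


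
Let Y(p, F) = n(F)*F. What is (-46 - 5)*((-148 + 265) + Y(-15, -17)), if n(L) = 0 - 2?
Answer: -7701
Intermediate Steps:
n(L) = -2
Y(p, F) = -2*F
(-46 - 5)*((-148 + 265) + Y(-15, -17)) = (-46 - 5)*((-148 + 265) - 2*(-17)) = -51*(117 + 34) = -51*151 = -7701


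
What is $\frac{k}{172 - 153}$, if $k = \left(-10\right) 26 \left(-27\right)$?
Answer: $\frac{7020}{19} \approx 369.47$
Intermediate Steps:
$k = 7020$ ($k = \left(-260\right) \left(-27\right) = 7020$)
$\frac{k}{172 - 153} = \frac{1}{172 - 153} \cdot 7020 = \frac{1}{19} \cdot 7020 = \frac{7020}{19}$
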